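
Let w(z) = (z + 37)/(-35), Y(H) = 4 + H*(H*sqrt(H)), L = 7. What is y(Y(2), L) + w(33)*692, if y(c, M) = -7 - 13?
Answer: -1404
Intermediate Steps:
Y(H) = 4 + H**(5/2) (Y(H) = 4 + H*H**(3/2) = 4 + H**(5/2))
y(c, M) = -20
w(z) = -37/35 - z/35 (w(z) = -(37 + z)/35 = -37/35 - z/35)
y(Y(2), L) + w(33)*692 = -20 + (-37/35 - 1/35*33)*692 = -20 + (-37/35 - 33/35)*692 = -20 - 2*692 = -20 - 1384 = -1404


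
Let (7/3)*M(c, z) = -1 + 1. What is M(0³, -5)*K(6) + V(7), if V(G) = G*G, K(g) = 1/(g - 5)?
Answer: 49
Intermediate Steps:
K(g) = 1/(-5 + g)
M(c, z) = 0 (M(c, z) = 3*(-1 + 1)/7 = (3/7)*0 = 0)
V(G) = G²
M(0³, -5)*K(6) + V(7) = 0/(-5 + 6) + 7² = 0/1 + 49 = 0*1 + 49 = 0 + 49 = 49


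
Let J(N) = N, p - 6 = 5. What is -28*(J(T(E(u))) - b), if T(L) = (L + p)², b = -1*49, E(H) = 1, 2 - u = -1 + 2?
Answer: -5404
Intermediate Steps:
p = 11 (p = 6 + 5 = 11)
u = 1 (u = 2 - (-1 + 2) = 2 - 1*1 = 2 - 1 = 1)
b = -49
T(L) = (11 + L)² (T(L) = (L + 11)² = (11 + L)²)
-28*(J(T(E(u))) - b) = -28*((11 + 1)² - 1*(-49)) = -28*(12² + 49) = -28*(144 + 49) = -28*193 = -5404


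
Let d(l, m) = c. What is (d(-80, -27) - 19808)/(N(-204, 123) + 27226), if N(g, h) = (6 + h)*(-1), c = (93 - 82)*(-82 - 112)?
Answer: -21942/27097 ≈ -0.80976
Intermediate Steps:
c = -2134 (c = 11*(-194) = -2134)
N(g, h) = -6 - h
d(l, m) = -2134
(d(-80, -27) - 19808)/(N(-204, 123) + 27226) = (-2134 - 19808)/((-6 - 1*123) + 27226) = -21942/((-6 - 123) + 27226) = -21942/(-129 + 27226) = -21942/27097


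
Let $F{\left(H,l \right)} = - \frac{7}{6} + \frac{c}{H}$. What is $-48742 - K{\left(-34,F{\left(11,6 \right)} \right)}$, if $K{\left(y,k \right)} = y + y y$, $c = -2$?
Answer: $-49864$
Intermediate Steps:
$F{\left(H,l \right)} = - \frac{7}{6} - \frac{2}{H}$
$K{\left(y,k \right)} = y + y^{2}$
$-48742 - K{\left(-34,F{\left(11,6 \right)} \right)} = -48742 - - 34 \left(1 - 34\right) = -48742 - \left(-34\right) \left(-33\right) = -48742 - 1122 = -49864$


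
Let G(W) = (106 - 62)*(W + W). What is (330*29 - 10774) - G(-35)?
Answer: 1876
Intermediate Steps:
G(W) = 88*W (G(W) = 44*(2*W) = 88*W)
(330*29 - 10774) - G(-35) = (330*29 - 10774) - 88*(-35) = (9570 - 10774) - 1*(-3080) = -1204 + 3080 = 1876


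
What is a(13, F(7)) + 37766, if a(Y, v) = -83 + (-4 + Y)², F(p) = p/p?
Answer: 37764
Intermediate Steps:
F(p) = 1
a(13, F(7)) + 37766 = (-83 + (-4 + 13)²) + 37766 = (-83 + 9²) + 37766 = (-83 + 81) + 37766 = -2 + 37766 = 37764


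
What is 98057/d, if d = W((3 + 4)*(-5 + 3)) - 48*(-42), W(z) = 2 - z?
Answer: 98057/2032 ≈ 48.256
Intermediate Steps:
d = 2032 (d = (2 - (3 + 4)*(-5 + 3)) - 48*(-42) = (2 - 7*(-2)) + 2016 = (2 - 1*(-14)) + 2016 = (2 + 14) + 2016 = 16 + 2016 = 2032)
98057/d = 98057/2032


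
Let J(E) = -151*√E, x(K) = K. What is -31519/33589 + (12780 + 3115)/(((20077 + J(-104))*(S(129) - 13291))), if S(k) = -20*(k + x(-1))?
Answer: -18416387464681892/19624839221900517 - 436390*I*√26/584263872753 ≈ -0.93842 - 3.8085e-6*I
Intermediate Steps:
S(k) = 20 - 20*k (S(k) = -20*(k - 1) = -20*(-1 + k) = 20 - 20*k)
-31519/33589 + (12780 + 3115)/(((20077 + J(-104))*(S(129) - 13291))) = -31519/33589 + (12780 + 3115)/(((20077 - 302*I*√26)*((20 - 20*129) - 13291))) = -31519*1/33589 + 15895/(((20077 - 302*I*√26)*((20 - 2580) - 13291))) = -31519/33589 + 15895/(((20077 - 302*I*√26)*(-2560 - 13291))) = -31519/33589 + 15895/(((20077 - 302*I*√26)*(-15851))) = -31519/33589 + 15895/(-318240527 + 4787002*I*√26)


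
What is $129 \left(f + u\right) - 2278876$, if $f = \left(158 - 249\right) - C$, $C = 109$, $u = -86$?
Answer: $-2315770$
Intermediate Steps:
$f = -200$ ($f = \left(158 - 249\right) - 109 = -91 - 109 = -200$)
$129 \left(f + u\right) - 2278876 = 129 \left(-200 - 86\right) - 2278876 = 129 \left(-286\right) - 2278876 = -36894 - 2278876 = -2315770$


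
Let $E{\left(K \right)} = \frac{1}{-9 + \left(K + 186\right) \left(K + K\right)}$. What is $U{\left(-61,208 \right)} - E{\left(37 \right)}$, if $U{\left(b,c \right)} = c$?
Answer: $\frac{3430543}{16493} \approx 208.0$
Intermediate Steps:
$E{\left(K \right)} = \frac{1}{-9 + 2 K \left(186 + K\right)}$ ($E{\left(K \right)} = \frac{1}{-9 + \left(186 + K\right) 2 K} = \frac{1}{-9 + 2 K \left(186 + K\right)}$)
$U{\left(-61,208 \right)} - E{\left(37 \right)} = 208 - \frac{1}{-9 + 2 \cdot 37^{2} + 372 \cdot 37} = 208 - \frac{1}{-9 + 2 \cdot 1369 + 13764} = 208 - \frac{1}{-9 + 2738 + 13764} = 208 - \frac{1}{16493} = \frac{3430543}{16493}$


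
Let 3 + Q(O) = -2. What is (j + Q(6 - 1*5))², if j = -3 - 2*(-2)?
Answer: 16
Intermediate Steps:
j = 1 (j = -3 + 4 = 1)
Q(O) = -5 (Q(O) = -3 - 2 = -5)
(j + Q(6 - 1*5))² = (1 - 5)² = (-4)² = 16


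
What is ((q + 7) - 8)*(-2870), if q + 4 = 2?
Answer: 8610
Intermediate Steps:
q = -2 (q = -4 + 2 = -2)
((q + 7) - 8)*(-2870) = ((-2 + 7) - 8)*(-2870) = (5 - 8)*(-2870) = -3*(-2870) = 8610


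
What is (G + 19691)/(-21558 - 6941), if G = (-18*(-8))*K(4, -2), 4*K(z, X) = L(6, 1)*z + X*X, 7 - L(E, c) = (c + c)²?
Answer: -20267/28499 ≈ -0.71115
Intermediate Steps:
L(E, c) = 7 - 4*c² (L(E, c) = 7 - (c + c)² = 7 - (2*c)² = 7 - 4*c²)
K(z, X) = X²/4 + 3*z/4 (K(z, X) = ((7 - 4*1²)*z + X*X)/4 = ((7 - 4*1)*z + X²)/4 = ((7 - 4)*z + X²)/4 = (3*z + X²)/4 = (X² + 3*z)/4 = X²/4 + 3*z/4)
G = 576 (G = (-18*(-8))*((¼)*(-2)² + (¾)*4) = 144*((¼)*4 + 3) = 144*(1 + 3) = 144*4 = 576)
(G + 19691)/(-21558 - 6941) = (576 + 19691)/(-21558 - 6941) = 20267/(-28499) = 20267*(-1/28499) = -20267/28499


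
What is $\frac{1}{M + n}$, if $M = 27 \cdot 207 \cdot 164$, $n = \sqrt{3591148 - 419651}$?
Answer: $\frac{916596}{840145055719} - \frac{\sqrt{3171497}}{840145055719} \approx 1.0889 \cdot 10^{-6}$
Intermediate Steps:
$n = \sqrt{3171497} \approx 1780.9$
$M = 916596$ ($M = 5589 \cdot 164 = 916596$)
$\frac{1}{M + n} = \frac{1}{916596 + \sqrt{3171497}}$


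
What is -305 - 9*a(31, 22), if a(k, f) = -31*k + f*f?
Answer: 3988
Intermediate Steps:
a(k, f) = f**2 - 31*k (a(k, f) = -31*k + f**2 = f**2 - 31*k)
-305 - 9*a(31, 22) = -305 - 9*(22**2 - 31*31) = -305 - 9*(484 - 961) = -305 - 9*(-477) = -305 + 4293 = 3988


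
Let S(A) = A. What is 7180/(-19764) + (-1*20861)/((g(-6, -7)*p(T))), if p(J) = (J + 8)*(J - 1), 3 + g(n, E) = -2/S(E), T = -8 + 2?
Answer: -103142411/187758 ≈ -549.34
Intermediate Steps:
T = -6
g(n, E) = -3 - 2/E
p(J) = (-1 + J)*(8 + J) (p(J) = (8 + J)*(-1 + J) = (-1 + J)*(8 + J))
7180/(-19764) + (-1*20861)/((g(-6, -7)*p(T))) = 7180/(-19764) + (-1*20861)/(((-3 - 2/(-7))*(-8 + (-6)² + 7*(-6)))) = 7180*(-1/19764) - 20861*1/((-3 - 2*(-⅐))*(-8 + 36 - 42)) = -1795/4941 - 20861*(-1/(14*(-3 + 2/7))) = -1795/4941 - 20861/((-19/7*(-14))) = -1795/4941 - 20861/38 = -103142411/187758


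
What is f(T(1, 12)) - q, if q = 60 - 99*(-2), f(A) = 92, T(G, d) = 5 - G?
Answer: -166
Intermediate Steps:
q = 258 (q = 60 + 198 = 258)
f(T(1, 12)) - q = 92 - 1*258 = 92 - 258 = -166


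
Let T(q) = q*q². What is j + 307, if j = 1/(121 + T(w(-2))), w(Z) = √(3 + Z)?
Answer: 37455/122 ≈ 307.01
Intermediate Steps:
T(q) = q³
j = 1/122 (j = 1/(121 + (√(3 - 2))³) = 1/(121 + (√1)³) = 1/(121 + 1³) = 1/(121 + 1) = 1/122 ≈ 0.0081967)
j + 307 = 1/122 + 307 = 37455/122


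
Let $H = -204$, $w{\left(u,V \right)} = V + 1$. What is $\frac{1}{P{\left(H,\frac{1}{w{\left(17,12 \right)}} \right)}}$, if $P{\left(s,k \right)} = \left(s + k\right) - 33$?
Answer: $- \frac{13}{3080} \approx -0.0042208$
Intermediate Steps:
$w{\left(u,V \right)} = 1 + V$
$P{\left(s,k \right)} = -33 + k + s$ ($P{\left(s,k \right)} = \left(k + s\right) - 33 = -33 + k + s$)
$\frac{1}{P{\left(H,\frac{1}{w{\left(17,12 \right)}} \right)}} = \frac{1}{-33 + \frac{1}{1 + 12} - 204} = \frac{1}{-33 + \frac{1}{13} - 204} = \frac{1}{- \frac{3080}{13}} = - \frac{13}{3080}$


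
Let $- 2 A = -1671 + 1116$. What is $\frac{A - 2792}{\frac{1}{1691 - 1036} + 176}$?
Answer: $- \frac{3293995}{230562} \approx -14.287$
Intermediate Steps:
$A = \frac{555}{2}$ ($A = - \frac{-1671 + 1116}{2} = \left(- \frac{1}{2}\right) \left(-555\right) = \frac{555}{2} \approx 277.5$)
$\frac{A - 2792}{\frac{1}{1691 - 1036} + 176} = \frac{\frac{555}{2} - 2792}{\frac{1}{1691 - 1036} + 176} = - \frac{5029}{2 \left(\frac{1}{655} + 176\right)} = - \frac{5029}{2 \cdot \frac{115281}{655}} = \left(- \frac{5029}{2}\right) \frac{655}{115281} = - \frac{3293995}{230562}$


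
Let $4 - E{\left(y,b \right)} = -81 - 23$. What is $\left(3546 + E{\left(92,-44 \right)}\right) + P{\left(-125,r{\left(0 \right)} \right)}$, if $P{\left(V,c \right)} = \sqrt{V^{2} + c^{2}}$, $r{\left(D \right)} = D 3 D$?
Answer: $3779$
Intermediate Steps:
$r{\left(D \right)} = 3 D^{2}$ ($r{\left(D \right)} = 3 D D = 3 D^{2}$)
$E{\left(y,b \right)} = 108$ ($E{\left(y,b \right)} = 4 - \left(-81 - 23\right) = 4 - -104 = 4 + 104 = 108$)
$\left(3546 + E{\left(92,-44 \right)}\right) + P{\left(-125,r{\left(0 \right)} \right)} = \left(3546 + 108\right) + \sqrt{\left(-125\right)^{2} + \left(3 \cdot 0^{2}\right)^{2}} = 3654 + \sqrt{15625 + \left(3 \cdot 0\right)^{2}} = 3654 + \sqrt{15625 + 0^{2}} = 3654 + \sqrt{15625 + 0} = 3654 + \sqrt{15625} = 3654 + 125 = 3779$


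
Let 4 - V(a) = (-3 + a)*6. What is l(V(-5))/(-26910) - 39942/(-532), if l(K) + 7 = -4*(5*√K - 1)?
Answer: 6397862/85215 + 4*√13/2691 ≈ 75.084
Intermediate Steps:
V(a) = 22 - 6*a (V(a) = 4 - (-3 + a)*6 = 4 - (-18 + 6*a) = 4 + (18 - 6*a) = 22 - 6*a)
l(K) = -3 - 20*√K (l(K) = -7 - 4*(5*√K - 1) = -7 - 4*(-1 + 5*√K) = -7 + (4 - 20*√K) = -3 - 20*√K)
l(V(-5))/(-26910) - 39942/(-532) = (-3 - 20*√(22 - 6*(-5)))/(-26910) - 39942/(-532) = (-3 - 20*√(22 + 30))*(-1/26910) - 39942*(-1/532) = (-3 - 40*√13)*(-1/26910) + 2853/38 = (1/8970 + 4*√13/2691) + 2853/38 = 6397862/85215 + 4*√13/2691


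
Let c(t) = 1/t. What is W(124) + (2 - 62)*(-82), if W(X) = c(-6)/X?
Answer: 3660479/744 ≈ 4920.0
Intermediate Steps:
W(X) = -1/(6*X) (W(X) = 1/((-6)*X) = -1/(6*X))
W(124) + (2 - 62)*(-82) = -1/6/124 + (2 - 62)*(-82) = -1/6*1/124 - 60*(-82) = -1/744 + 4920 = 3660479/744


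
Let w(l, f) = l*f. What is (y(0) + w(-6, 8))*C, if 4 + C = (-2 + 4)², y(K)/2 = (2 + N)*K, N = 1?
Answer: 0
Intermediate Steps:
y(K) = 6*K (y(K) = 2*((2 + 1)*K) = 2*(3*K) = 6*K)
w(l, f) = f*l
C = 0 (C = -4 + (-2 + 4)² = -4 + 2² = -4 + 4 = 0)
(y(0) + w(-6, 8))*C = (6*0 + 8*(-6))*0 = (0 - 48)*0 = -48*0 = 0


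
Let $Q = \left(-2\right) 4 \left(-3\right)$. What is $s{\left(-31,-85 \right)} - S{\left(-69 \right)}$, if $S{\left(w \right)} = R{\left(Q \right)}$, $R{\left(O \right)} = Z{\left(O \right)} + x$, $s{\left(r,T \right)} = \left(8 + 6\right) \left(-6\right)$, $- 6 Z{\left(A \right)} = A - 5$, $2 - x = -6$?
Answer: $- \frac{533}{6} \approx -88.833$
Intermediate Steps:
$x = 8$ ($x = 2 - -6 = 2 + 6 = 8$)
$Z{\left(A \right)} = \frac{5}{6} - \frac{A}{6}$ ($Z{\left(A \right)} = - \frac{A - 5}{6} = - \frac{-5 + A}{6} = \frac{5}{6} - \frac{A}{6}$)
$s{\left(r,T \right)} = -84$ ($s{\left(r,T \right)} = 14 \left(-6\right) = -84$)
$Q = 24$ ($Q = \left(-8\right) \left(-3\right) = 24$)
$R{\left(O \right)} = \frac{53}{6} - \frac{O}{6}$ ($R{\left(O \right)} = \left(\frac{5}{6} - \frac{O}{6}\right) + 8 = \frac{53}{6} - \frac{O}{6}$)
$S{\left(w \right)} = \frac{29}{6}$ ($S{\left(w \right)} = \frac{53}{6} - 4 = \frac{29}{6}$)
$s{\left(-31,-85 \right)} - S{\left(-69 \right)} = -84 - \frac{29}{6} = - \frac{533}{6}$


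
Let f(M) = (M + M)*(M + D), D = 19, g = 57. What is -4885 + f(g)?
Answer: 3779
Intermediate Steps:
f(M) = 2*M*(19 + M) (f(M) = (M + M)*(M + 19) = (2*M)*(19 + M) = 2*M*(19 + M))
-4885 + f(g) = -4885 + 2*57*(19 + 57) = -4885 + 2*57*76 = -4885 + 8664 = 3779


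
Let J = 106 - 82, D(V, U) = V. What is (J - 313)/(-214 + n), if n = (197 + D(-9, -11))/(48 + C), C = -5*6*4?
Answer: 5202/3899 ≈ 1.3342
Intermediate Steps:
C = -120 (C = -30*4 = -120)
n = -47/18 (n = (197 - 9)/(48 - 120) = 188/(-72) = 188*(-1/72) = -47/18 ≈ -2.6111)
J = 24
(J - 313)/(-214 + n) = (24 - 313)/(-214 - 47/18) = -289/(-3899/18) = -289*(-18/3899) = 5202/3899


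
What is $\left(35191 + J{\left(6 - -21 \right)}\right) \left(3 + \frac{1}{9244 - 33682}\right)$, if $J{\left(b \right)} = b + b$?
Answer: $\frac{2583916685}{24438} \approx 1.0573 \cdot 10^{5}$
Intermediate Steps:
$J{\left(b \right)} = 2 b$
$\left(35191 + J{\left(6 - -21 \right)}\right) \left(3 + \frac{1}{9244 - 33682}\right) = \left(35191 + 2 \left(6 - -21\right)\right) \left(3 + \frac{1}{9244 - 33682}\right) = \left(35191 + 2 \left(6 + 21\right)\right) \left(3 + \frac{1}{-24438}\right) = \left(35191 + 2 \cdot 27\right) \left(3 - \frac{1}{24438}\right) = \left(35191 + 54\right) \frac{73313}{24438} = 35245 \cdot \frac{73313}{24438} = \frac{2583916685}{24438}$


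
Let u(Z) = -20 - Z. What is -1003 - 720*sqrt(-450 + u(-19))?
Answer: -1003 - 720*I*sqrt(451) ≈ -1003.0 - 15290.0*I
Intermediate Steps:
-1003 - 720*sqrt(-450 + u(-19)) = -1003 - 720*sqrt(-450 + (-20 - 1*(-19))) = -1003 - 720*sqrt(-450 + (-20 + 19)) = -1003 - 720*sqrt(-450 - 1) = -1003 - 720*I*sqrt(451)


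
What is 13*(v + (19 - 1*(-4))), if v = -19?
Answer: 52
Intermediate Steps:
13*(v + (19 - 1*(-4))) = 13*(-19 + (19 - 1*(-4))) = 13*(-19 + (19 + 4)) = 13*(-19 + 23) = 13*4 = 52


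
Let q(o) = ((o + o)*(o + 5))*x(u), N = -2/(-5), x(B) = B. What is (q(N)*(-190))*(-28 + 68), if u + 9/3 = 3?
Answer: 0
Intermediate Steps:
u = 0 (u = -3 + 3 = 0)
N = 2/5 (N = -2*(-1/5) = 2/5 ≈ 0.40000)
q(o) = 0 (q(o) = ((o + o)*(o + 5))*0 = ((2*o)*(5 + o))*0 = (2*o*(5 + o))*0 = 0)
(q(N)*(-190))*(-28 + 68) = (0*(-190))*(-28 + 68) = 0*40 = 0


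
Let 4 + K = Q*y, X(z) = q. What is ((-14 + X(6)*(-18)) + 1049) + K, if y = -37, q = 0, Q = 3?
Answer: 920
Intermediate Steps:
X(z) = 0
K = -115 (K = -4 + 3*(-37) = -4 - 111 = -115)
((-14 + X(6)*(-18)) + 1049) + K = ((-14 + 0*(-18)) + 1049) - 115 = ((-14 + 0) + 1049) - 115 = (-14 + 1049) - 115 = 1035 - 115 = 920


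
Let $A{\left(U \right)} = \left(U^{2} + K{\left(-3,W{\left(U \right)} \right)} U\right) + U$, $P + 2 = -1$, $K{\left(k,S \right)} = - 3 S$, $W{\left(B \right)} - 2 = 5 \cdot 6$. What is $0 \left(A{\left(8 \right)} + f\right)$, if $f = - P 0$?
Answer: $0$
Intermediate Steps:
$W{\left(B \right)} = 32$ ($W{\left(B \right)} = 2 + 5 \cdot 6 = 2 + 30 = 32$)
$P = -3$ ($P = -2 - 1 = -3$)
$f = 0$ ($f = \left(-1\right) \left(-3\right) 0 = 3 \cdot 0 = 0$)
$A{\left(U \right)} = U^{2} - 95 U$ ($A{\left(U \right)} = \left(U^{2} + \left(-3\right) 32 U\right) + U = \left(U^{2} - 96 U\right) + U = U^{2} - 95 U$)
$0 \left(A{\left(8 \right)} + f\right) = 0 \left(8 \left(-95 + 8\right) + 0\right) = 0 \left(8 \left(-87\right) + 0\right) = 0 \left(-696 + 0\right) = 0 \left(-696\right) = 0$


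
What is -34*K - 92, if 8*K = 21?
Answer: -725/4 ≈ -181.25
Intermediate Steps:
K = 21/8 (K = (1/8)*21 = 21/8 ≈ 2.6250)
-34*K - 92 = -34*21/8 - 92 = -357/4 - 92 = -725/4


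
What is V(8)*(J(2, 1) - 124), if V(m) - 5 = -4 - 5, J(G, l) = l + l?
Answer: 488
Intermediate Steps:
J(G, l) = 2*l
V(m) = -4 (V(m) = 5 + (-4 - 5) = 5 - 9 = -4)
V(8)*(J(2, 1) - 124) = -4*(2*1 - 124) = -4*(2 - 124) = -4*(-122) = 488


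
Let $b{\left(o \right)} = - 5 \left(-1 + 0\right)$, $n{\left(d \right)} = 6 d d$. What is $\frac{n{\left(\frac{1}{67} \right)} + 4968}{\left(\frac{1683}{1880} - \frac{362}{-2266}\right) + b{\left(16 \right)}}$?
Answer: $\frac{47502784594320}{57896064991} \approx 820.48$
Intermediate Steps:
$n{\left(d \right)} = 6 d^{2}$
$b{\left(o \right)} = 5$ ($b{\left(o \right)} = \left(-5\right) \left(-1\right) = 5$)
$\frac{n{\left(\frac{1}{67} \right)} + 4968}{\left(\frac{1683}{1880} - \frac{362}{-2266}\right) + b{\left(16 \right)}} = \frac{6 \left(\frac{1}{67}\right)^{2} + 4968}{\left(\frac{1683}{1880} - \frac{362}{-2266}\right) + 5} = \frac{\frac{6}{4489} + 4968}{\left(1683 \cdot \frac{1}{1880} - - \frac{181}{1133}\right) + 5} = \frac{6 \cdot \frac{1}{4489} + 4968}{\left(\frac{1683}{1880} + \frac{181}{1133}\right) + 5} = \frac{\frac{6}{4489} + 4968}{\frac{2247119}{2130040} + 5} = \frac{22301358}{4489 \cdot \frac{12897319}{2130040}} = \frac{22301358}{4489} \cdot \frac{2130040}{12897319} = \frac{47502784594320}{57896064991}$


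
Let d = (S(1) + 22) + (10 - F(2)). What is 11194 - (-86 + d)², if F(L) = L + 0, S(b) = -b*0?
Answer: 8058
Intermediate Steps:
S(b) = 0
F(L) = L
d = 30 (d = (0 + 22) + (10 - 1*2) = 22 + (10 - 2) = 22 + 8 = 30)
11194 - (-86 + d)² = 11194 - (-86 + 30)² = 11194 - 1*(-56)² = 11194 - 1*3136 = 11194 - 3136 = 8058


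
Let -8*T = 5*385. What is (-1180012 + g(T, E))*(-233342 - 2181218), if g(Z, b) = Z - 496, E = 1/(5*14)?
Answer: 2850988399980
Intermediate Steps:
E = 1/70 ≈ 0.014286
T = -1925/8 (T = -5*385/8 = -⅛*1925 = -1925/8 ≈ -240.63)
g(Z, b) = -496 + Z
(-1180012 + g(T, E))*(-233342 - 2181218) = (-1180012 + (-496 - 1925/8))*(-233342 - 2181218) = (-1180012 - 5893/8)*(-2414560) = -9445989/8*(-2414560) = 2850988399980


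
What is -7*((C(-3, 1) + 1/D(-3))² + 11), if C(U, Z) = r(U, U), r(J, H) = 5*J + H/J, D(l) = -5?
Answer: -37212/25 ≈ -1488.5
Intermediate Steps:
r(J, H) = 5*J + H/J
C(U, Z) = 1 + 5*U (C(U, Z) = 5*U + U/U = 5*U + 1 = 1 + 5*U)
-7*((C(-3, 1) + 1/D(-3))² + 11) = -7*(((1 + 5*(-3)) + 1/(-5))² + 11) = -7*(((1 - 15) - ⅕)² + 11) = -7*((-14 - ⅕)² + 11) = -7*((-71/5)² + 11) = -7*(5041/25 + 11) = -7*5316/25 = -37212/25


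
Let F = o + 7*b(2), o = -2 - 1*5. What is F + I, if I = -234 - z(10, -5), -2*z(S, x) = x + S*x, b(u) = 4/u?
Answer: -509/2 ≈ -254.50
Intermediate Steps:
o = -7 (o = -2 - 5 = -7)
z(S, x) = -x/2 - S*x/2 (z(S, x) = -(x + S*x)/2 = -x/2 - S*x/2)
I = -523/2 (I = -234 - (-1)*(-5)*(1 + 10)/2 = -234 - (-1)*(-5)*11/2 = -234 - 1*55/2 = -234 - 55/2 = -523/2 ≈ -261.50)
F = 7 (F = -7 + 7*(4/2) = -7 + 7*(4*(1/2)) = -7 + 7*2 = -7 + 14 = 7)
F + I = 7 - 523/2 = -509/2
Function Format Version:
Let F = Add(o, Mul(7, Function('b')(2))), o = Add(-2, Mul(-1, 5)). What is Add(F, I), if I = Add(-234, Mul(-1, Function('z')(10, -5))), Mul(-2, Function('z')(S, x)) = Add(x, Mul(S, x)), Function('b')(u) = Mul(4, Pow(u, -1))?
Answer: Rational(-509, 2) ≈ -254.50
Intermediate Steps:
o = -7 (o = Add(-2, -5) = -7)
Function('z')(S, x) = Add(Mul(Rational(-1, 2), x), Mul(Rational(-1, 2), S, x)) (Function('z')(S, x) = Mul(Rational(-1, 2), Add(x, Mul(S, x))) = Add(Mul(Rational(-1, 2), x), Mul(Rational(-1, 2), S, x)))
I = Rational(-523, 2) (I = Add(-234, Mul(-1, Mul(Rational(-1, 2), -5, Add(1, 10)))) = Add(-234, Mul(-1, Mul(Rational(-1, 2), -5, 11))) = Add(-234, Mul(-1, Rational(55, 2))) = Add(-234, Rational(-55, 2)) = Rational(-523, 2) ≈ -261.50)
F = 7 (F = Add(-7, Mul(7, Mul(4, Pow(2, -1)))) = Add(-7, Mul(7, Mul(4, Rational(1, 2)))) = Add(-7, Mul(7, 2)) = Add(-7, 14) = 7)
Add(F, I) = Add(7, Rational(-523, 2)) = Rational(-509, 2)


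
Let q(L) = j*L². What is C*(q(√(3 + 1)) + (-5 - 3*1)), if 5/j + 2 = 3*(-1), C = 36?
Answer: -432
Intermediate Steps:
j = -1 (j = 5/(-2 + 3*(-1)) = 5/(-2 - 3) = 5/(-5) = 5*(-⅕) = -1)
q(L) = -L²
C*(q(√(3 + 1)) + (-5 - 3*1)) = 36*(-(√(3 + 1))² + (-5 - 3*1)) = 36*(-(√4)² + (-5 - 3)) = 36*(-1*2² - 8) = 36*(-1*4 - 8) = 36*(-4 - 8) = 36*(-12) = -432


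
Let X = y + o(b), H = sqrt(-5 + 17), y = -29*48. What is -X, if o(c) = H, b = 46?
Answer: 1392 - 2*sqrt(3) ≈ 1388.5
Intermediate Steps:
y = -1392
H = 2*sqrt(3) (H = sqrt(12) = 2*sqrt(3) ≈ 3.4641)
o(c) = 2*sqrt(3)
X = -1392 + 2*sqrt(3) ≈ -1388.5
-X = -(-1392 + 2*sqrt(3)) = 1392 - 2*sqrt(3)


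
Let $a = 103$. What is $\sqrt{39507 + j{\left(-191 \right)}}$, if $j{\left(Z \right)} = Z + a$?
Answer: $\sqrt{39419} \approx 198.54$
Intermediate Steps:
$j{\left(Z \right)} = 103 + Z$ ($j{\left(Z \right)} = Z + 103 = 103 + Z$)
$\sqrt{39507 + j{\left(-191 \right)}} = \sqrt{39507 + \left(103 - 191\right)} = \sqrt{39507 - 88} = \sqrt{39419}$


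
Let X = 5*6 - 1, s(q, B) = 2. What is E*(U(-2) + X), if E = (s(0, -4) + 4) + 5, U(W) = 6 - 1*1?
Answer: 374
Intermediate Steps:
U(W) = 5 (U(W) = 6 - 1 = 5)
X = 29 (X = 30 - 1 = 29)
E = 11 (E = (2 + 4) + 5 = 6 + 5 = 11)
E*(U(-2) + X) = 11*(5 + 29) = 11*34 = 374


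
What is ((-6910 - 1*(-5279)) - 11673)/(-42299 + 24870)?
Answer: 13304/17429 ≈ 0.76333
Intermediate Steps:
((-6910 - 1*(-5279)) - 11673)/(-42299 + 24870) = ((-6910 + 5279) - 11673)/(-17429) = (-1631 - 11673)*(-1/17429) = -13304*(-1/17429) = 13304/17429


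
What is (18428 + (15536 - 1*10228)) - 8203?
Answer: 15533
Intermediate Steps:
(18428 + (15536 - 1*10228)) - 8203 = (18428 + (15536 - 10228)) - 8203 = (18428 + 5308) - 8203 = 23736 - 8203 = 15533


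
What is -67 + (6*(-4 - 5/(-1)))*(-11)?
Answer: -133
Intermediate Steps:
-67 + (6*(-4 - 5/(-1)))*(-11) = -67 + (6*(-4 - 5*(-1)))*(-11) = -67 + (6*(-4 + 5))*(-11) = -67 + (6*1)*(-11) = -67 + 6*(-11) = -67 - 66 = -133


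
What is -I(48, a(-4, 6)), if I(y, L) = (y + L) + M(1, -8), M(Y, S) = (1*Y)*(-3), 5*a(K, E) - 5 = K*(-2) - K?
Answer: -242/5 ≈ -48.400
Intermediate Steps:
a(K, E) = 1 - 3*K/5 (a(K, E) = 1 + (K*(-2) - K)/5 = 1 + (-2*K - K)/5 = 1 + (-3*K)/5 = 1 - 3*K/5)
M(Y, S) = -3*Y (M(Y, S) = Y*(-3) = -3*Y)
I(y, L) = -3 + L + y (I(y, L) = (y + L) - 3*1 = (L + y) - 3 = -3 + L + y)
-I(48, a(-4, 6)) = -(-3 + (1 - ⅗*(-4)) + 48) = -(-3 + (1 + 12/5) + 48) = -(-3 + 17/5 + 48) = -1*242/5 = -242/5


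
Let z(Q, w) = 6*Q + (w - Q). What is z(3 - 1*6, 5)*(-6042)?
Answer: 60420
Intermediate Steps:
z(Q, w) = w + 5*Q
z(3 - 1*6, 5)*(-6042) = (5 + 5*(3 - 1*6))*(-6042) = (5 + 5*(3 - 6))*(-6042) = (5 + 5*(-3))*(-6042) = (5 - 15)*(-6042) = -10*(-6042) = 60420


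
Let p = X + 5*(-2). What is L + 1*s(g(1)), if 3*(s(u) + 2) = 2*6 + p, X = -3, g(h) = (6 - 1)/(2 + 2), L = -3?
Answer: -16/3 ≈ -5.3333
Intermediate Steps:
g(h) = 5/4
p = -13 (p = -3 + 5*(-2) = -3 - 10 = -13)
s(u) = -7/3 (s(u) = -2 + (2*6 - 13)/3 = -2 + (12 - 13)/3 = -2 + (1/3)*(-1) = -2 - 1/3 = -7/3)
L + 1*s(g(1)) = -3 + 1*(-7/3) = -3 - 7/3 = -16/3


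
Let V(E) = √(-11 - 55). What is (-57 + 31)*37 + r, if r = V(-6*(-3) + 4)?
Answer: -962 + I*√66 ≈ -962.0 + 8.124*I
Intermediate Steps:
V(E) = I*√66 (V(E) = √(-66) = I*√66)
r = I*√66 ≈ 8.124*I
(-57 + 31)*37 + r = (-57 + 31)*37 + I*√66 = -26*37 + I*√66 = -962 + I*√66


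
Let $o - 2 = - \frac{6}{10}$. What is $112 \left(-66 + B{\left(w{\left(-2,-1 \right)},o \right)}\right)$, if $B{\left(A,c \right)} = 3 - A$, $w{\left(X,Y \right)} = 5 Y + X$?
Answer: $-6272$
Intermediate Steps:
$w{\left(X,Y \right)} = X + 5 Y$
$o = \frac{7}{5}$ ($o = 2 - \frac{6}{10} = 2 - \frac{3}{5} = \frac{7}{5} \approx 1.4$)
$112 \left(-66 + B{\left(w{\left(-2,-1 \right)},o \right)}\right) = 112 \left(-66 + \left(3 - \left(-2 + 5 \left(-1\right)\right)\right)\right) = 112 \left(-66 + \left(3 - \left(-2 - 5\right)\right)\right) = 112 \left(-66 + \left(3 - -7\right)\right) = 112 \left(-66 + \left(3 + 7\right)\right) = 112 \left(-66 + 10\right) = 112 \left(-56\right) = -6272$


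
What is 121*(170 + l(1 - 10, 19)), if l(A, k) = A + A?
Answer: 18392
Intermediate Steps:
l(A, k) = 2*A
121*(170 + l(1 - 10, 19)) = 121*(170 + 2*(1 - 10)) = 121*(170 + 2*(-9)) = 121*(170 - 18) = 121*152 = 18392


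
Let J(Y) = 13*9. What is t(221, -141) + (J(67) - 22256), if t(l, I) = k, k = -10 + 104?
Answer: -22045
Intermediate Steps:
J(Y) = 117
k = 94
t(l, I) = 94
t(221, -141) + (J(67) - 22256) = 94 + (117 - 22256) = 94 - 22139 = -22045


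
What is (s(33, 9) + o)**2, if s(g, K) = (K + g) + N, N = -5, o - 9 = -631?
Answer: 342225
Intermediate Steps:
o = -622 (o = 9 - 631 = -622)
s(g, K) = -5 + K + g (s(g, K) = (K + g) - 5 = -5 + K + g)
(s(33, 9) + o)**2 = ((-5 + 9 + 33) - 622)**2 = (37 - 622)**2 = (-585)**2 = 342225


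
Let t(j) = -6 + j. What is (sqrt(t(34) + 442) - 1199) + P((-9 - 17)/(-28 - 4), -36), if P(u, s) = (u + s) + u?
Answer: -9867/8 + sqrt(470) ≈ -1211.7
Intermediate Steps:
P(u, s) = s + 2*u (P(u, s) = (s + u) + u = s + 2*u)
(sqrt(t(34) + 442) - 1199) + P((-9 - 17)/(-28 - 4), -36) = (sqrt((-6 + 34) + 442) - 1199) + (-36 + 2*((-9 - 17)/(-28 - 4))) = (sqrt(28 + 442) - 1199) + (-36 + 2*(-26/(-32))) = (sqrt(470) - 1199) + (-36 + 2*(-26*(-1/32))) = (-1199 + sqrt(470)) + (-36 + 2*(13/16)) = (-1199 + sqrt(470)) + (-36 + 13/8) = (-1199 + sqrt(470)) - 275/8 = -9867/8 + sqrt(470)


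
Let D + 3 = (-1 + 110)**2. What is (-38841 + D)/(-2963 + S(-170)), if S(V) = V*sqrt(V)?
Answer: 79891369/13692369 - 4583710*I*sqrt(170)/13692369 ≈ 5.8347 - 4.3648*I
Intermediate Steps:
D = 11878 (D = -3 + (-1 + 110)**2 = -3 + 109**2 = -3 + 11881 = 11878)
S(V) = V**(3/2)
(-38841 + D)/(-2963 + S(-170)) = (-38841 + 11878)/(-2963 + (-170)**(3/2)) = -26963/(-2963 - 170*I*sqrt(170))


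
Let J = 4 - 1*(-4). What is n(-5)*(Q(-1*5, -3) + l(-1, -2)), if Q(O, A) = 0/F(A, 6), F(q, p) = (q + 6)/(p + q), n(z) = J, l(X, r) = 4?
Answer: 32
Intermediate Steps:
J = 8 (J = 4 + 4 = 8)
n(z) = 8
F(q, p) = (6 + q)/(p + q)
Q(O, A) = 0 (Q(O, A) = 0/(((6 + A)/(6 + A))) = 0/1 = 0*1 = 0)
n(-5)*(Q(-1*5, -3) + l(-1, -2)) = 8*(0 + 4) = 8*4 = 32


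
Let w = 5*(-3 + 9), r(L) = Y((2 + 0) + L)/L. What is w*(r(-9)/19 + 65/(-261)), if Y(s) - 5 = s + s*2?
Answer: -2570/551 ≈ -4.6642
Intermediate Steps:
Y(s) = 5 + 3*s (Y(s) = 5 + (s + s*2) = 5 + (s + 2*s) = 5 + 3*s)
r(L) = (11 + 3*L)/L (r(L) = (5 + 3*((2 + 0) + L))/L = (5 + 3*(2 + L))/L = (5 + (6 + 3*L))/L = (11 + 3*L)/L)
w = 30 (w = 5*6 = 30)
w*(r(-9)/19 + 65/(-261)) = 30*((3 + 11/(-9))/19 + 65/(-261)) = 30*((3 + 11*(-1/9))*(1/19) + 65*(-1/261)) = 30*((3 - 11/9)*(1/19) - 65/261) = 30*((16/9)*(1/19) - 65/261) = 30*(16/171 - 65/261) = 30*(-257/1653) = -2570/551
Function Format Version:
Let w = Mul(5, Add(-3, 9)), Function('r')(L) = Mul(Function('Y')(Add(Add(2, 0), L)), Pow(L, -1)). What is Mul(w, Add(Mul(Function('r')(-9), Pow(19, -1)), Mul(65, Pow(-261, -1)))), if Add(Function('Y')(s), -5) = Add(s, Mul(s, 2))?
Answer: Rational(-2570, 551) ≈ -4.6642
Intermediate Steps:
Function('Y')(s) = Add(5, Mul(3, s)) (Function('Y')(s) = Add(5, Add(s, Mul(s, 2))) = Add(5, Add(s, Mul(2, s))) = Add(5, Mul(3, s)))
Function('r')(L) = Mul(Pow(L, -1), Add(11, Mul(3, L))) (Function('r')(L) = Mul(Add(5, Mul(3, Add(Add(2, 0), L))), Pow(L, -1)) = Mul(Add(5, Mul(3, Add(2, L))), Pow(L, -1)) = Mul(Add(5, Add(6, Mul(3, L))), Pow(L, -1)) = Mul(Add(11, Mul(3, L)), Pow(L, -1)) = Mul(Pow(L, -1), Add(11, Mul(3, L))))
w = 30 (w = Mul(5, 6) = 30)
Mul(w, Add(Mul(Function('r')(-9), Pow(19, -1)), Mul(65, Pow(-261, -1)))) = Mul(30, Add(Mul(Add(3, Mul(11, Pow(-9, -1))), Pow(19, -1)), Mul(65, Pow(-261, -1)))) = Mul(30, Add(Mul(Add(3, Mul(11, Rational(-1, 9))), Rational(1, 19)), Mul(65, Rational(-1, 261)))) = Mul(30, Add(Mul(Add(3, Rational(-11, 9)), Rational(1, 19)), Rational(-65, 261))) = Mul(30, Add(Mul(Rational(16, 9), Rational(1, 19)), Rational(-65, 261))) = Mul(30, Add(Rational(16, 171), Rational(-65, 261))) = Mul(30, Rational(-257, 1653)) = Rational(-2570, 551)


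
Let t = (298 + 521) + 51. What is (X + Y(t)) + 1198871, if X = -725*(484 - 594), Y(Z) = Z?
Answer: 1279491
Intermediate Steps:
t = 870 (t = 819 + 51 = 870)
X = 79750 (X = -725*(-110) = 79750)
(X + Y(t)) + 1198871 = (79750 + 870) + 1198871 = 80620 + 1198871 = 1279491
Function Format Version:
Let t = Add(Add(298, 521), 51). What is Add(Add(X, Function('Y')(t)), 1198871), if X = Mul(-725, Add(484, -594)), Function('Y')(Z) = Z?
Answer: 1279491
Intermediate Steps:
t = 870 (t = Add(819, 51) = 870)
X = 79750 (X = Mul(-725, -110) = 79750)
Add(Add(X, Function('Y')(t)), 1198871) = Add(Add(79750, 870), 1198871) = Add(80620, 1198871) = 1279491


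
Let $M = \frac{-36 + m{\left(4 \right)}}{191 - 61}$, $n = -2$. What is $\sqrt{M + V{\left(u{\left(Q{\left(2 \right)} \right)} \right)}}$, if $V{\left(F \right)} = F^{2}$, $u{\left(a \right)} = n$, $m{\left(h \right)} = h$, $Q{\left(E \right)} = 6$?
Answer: $\frac{2 \sqrt{3965}}{65} \approx 1.9375$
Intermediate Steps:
$u{\left(a \right)} = -2$
$M = - \frac{16}{65}$ ($M = \frac{-36 + 4}{191 - 61} = - \frac{32}{130} = \left(-32\right) \frac{1}{130} = - \frac{16}{65} \approx -0.24615$)
$\sqrt{M + V{\left(u{\left(Q{\left(2 \right)} \right)} \right)}} = \sqrt{- \frac{16}{65} + \left(-2\right)^{2}} = \sqrt{- \frac{16}{65} + 4} = \sqrt{\frac{244}{65}} = \frac{2 \sqrt{3965}}{65}$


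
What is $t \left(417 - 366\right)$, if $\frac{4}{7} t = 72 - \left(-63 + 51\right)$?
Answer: $7497$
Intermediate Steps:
$t = 147$ ($t = \frac{7 \left(72 - \left(-63 + 51\right)\right)}{4} = \frac{7 \left(72 - -12\right)}{4} = \frac{7 \left(72 + 12\right)}{4} = \frac{7}{4} \cdot 84 = 147$)
$t \left(417 - 366\right) = 147 \left(417 - 366\right) = 147 \cdot 51 = 7497$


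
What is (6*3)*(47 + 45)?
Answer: 1656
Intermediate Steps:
(6*3)*(47 + 45) = 18*92 = 1656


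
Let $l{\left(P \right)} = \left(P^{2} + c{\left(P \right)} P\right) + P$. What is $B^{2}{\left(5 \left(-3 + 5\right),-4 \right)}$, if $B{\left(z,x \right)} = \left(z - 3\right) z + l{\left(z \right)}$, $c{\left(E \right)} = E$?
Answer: $78400$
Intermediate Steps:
$l{\left(P \right)} = P + 2 P^{2}$ ($l{\left(P \right)} = \left(P^{2} + P P\right) + P = \left(P^{2} + P^{2}\right) + P = 2 P^{2} + P = P + 2 P^{2}$)
$B{\left(z,x \right)} = z \left(1 + 2 z\right) + z \left(-3 + z\right)$ ($B{\left(z,x \right)} = \left(z - 3\right) z + z \left(1 + 2 z\right) = \left(-3 + z\right) z + z \left(1 + 2 z\right) = z \left(-3 + z\right) + z \left(1 + 2 z\right) = z \left(1 + 2 z\right) + z \left(-3 + z\right)$)
$B^{2}{\left(5 \left(-3 + 5\right),-4 \right)} = \left(5 \left(-3 + 5\right) \left(-2 + 3 \cdot 5 \left(-3 + 5\right)\right)\right)^{2} = \left(5 \cdot 2 \left(-2 + 3 \cdot 5 \cdot 2\right)\right)^{2} = \left(10 \left(-2 + 3 \cdot 10\right)\right)^{2} = \left(10 \left(-2 + 30\right)\right)^{2} = \left(10 \cdot 28\right)^{2} = 280^{2} = 78400$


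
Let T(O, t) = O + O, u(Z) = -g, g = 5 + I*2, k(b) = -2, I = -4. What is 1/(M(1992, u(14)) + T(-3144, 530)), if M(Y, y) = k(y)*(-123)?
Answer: -1/6042 ≈ -0.00016551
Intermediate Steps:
g = -3 (g = 5 - 4*2 = 5 - 8 = -3)
u(Z) = 3 (u(Z) = -1*(-3) = 3)
T(O, t) = 2*O
M(Y, y) = 246 (M(Y, y) = -2*(-123) = 246)
1/(M(1992, u(14)) + T(-3144, 530)) = 1/(246 + 2*(-3144)) = 1/(246 - 6288) = 1/(-6042) = -1/6042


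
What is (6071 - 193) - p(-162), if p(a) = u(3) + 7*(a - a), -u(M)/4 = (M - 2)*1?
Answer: 5882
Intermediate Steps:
u(M) = 8 - 4*M (u(M) = -4*(M - 2) = -4*(-2 + M) = 8 - 4*M)
p(a) = -4 (p(a) = (8 - 4*3) + 7*(a - a) = (8 - 12) + 7*0 = -4 + 0 = -4)
(6071 - 193) - p(-162) = (6071 - 193) - 1*(-4) = 5878 + 4 = 5882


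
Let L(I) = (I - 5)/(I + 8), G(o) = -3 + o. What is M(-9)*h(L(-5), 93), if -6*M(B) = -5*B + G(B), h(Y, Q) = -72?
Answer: 396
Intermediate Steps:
L(I) = (-5 + I)/(8 + I)
M(B) = ½ + 2*B/3 (M(B) = -(-5*B + (-3 + B))/6 = -(-3 - 4*B)/6 = ½ + 2*B/3)
M(-9)*h(L(-5), 93) = (½ + (⅔)*(-9))*(-72) = (½ - 6)*(-72) = -11/2*(-72) = 396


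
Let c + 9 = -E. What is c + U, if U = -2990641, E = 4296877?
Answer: -7287527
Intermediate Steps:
c = -4296886 (c = -9 - 1*4296877 = -9 - 4296877 = -4296886)
c + U = -4296886 - 2990641 = -7287527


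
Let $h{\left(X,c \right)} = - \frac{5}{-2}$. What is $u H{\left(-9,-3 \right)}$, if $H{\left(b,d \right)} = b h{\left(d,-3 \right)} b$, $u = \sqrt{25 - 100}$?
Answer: $\frac{2025 i \sqrt{3}}{2} \approx 1753.7 i$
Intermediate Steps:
$h{\left(X,c \right)} = \frac{5}{2}$ ($h{\left(X,c \right)} = \left(-5\right) \left(- \frac{1}{2}\right) = \frac{5}{2}$)
$u = 5 i \sqrt{3}$ ($u = \sqrt{-75} = 5 i \sqrt{3} \approx 8.6602 i$)
$H{\left(b,d \right)} = \frac{5 b^{2}}{2}$ ($H{\left(b,d \right)} = b \frac{5}{2} b = \frac{5 b}{2} b = \frac{5 b^{2}}{2}$)
$u H{\left(-9,-3 \right)} = 5 i \sqrt{3} \frac{5 \left(-9\right)^{2}}{2} = 5 i \sqrt{3} \cdot \frac{5}{2} \cdot 81 = 5 i \sqrt{3} \cdot \frac{405}{2} = \frac{2025 i \sqrt{3}}{2}$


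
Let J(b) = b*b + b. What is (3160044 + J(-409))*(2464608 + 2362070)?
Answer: 16057952265048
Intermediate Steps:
J(b) = b + b² (J(b) = b² + b = b + b²)
(3160044 + J(-409))*(2464608 + 2362070) = (3160044 - 409*(1 - 409))*(2464608 + 2362070) = (3160044 - 409*(-408))*4826678 = (3160044 + 166872)*4826678 = 3326916*4826678 = 16057952265048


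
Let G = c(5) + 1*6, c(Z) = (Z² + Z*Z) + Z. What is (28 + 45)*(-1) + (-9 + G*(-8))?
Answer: -570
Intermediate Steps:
c(Z) = Z + 2*Z² (c(Z) = (Z² + Z²) + Z = 2*Z² + Z = Z + 2*Z²)
G = 61 (G = 5*(1 + 2*5) + 1*6 = 5*(1 + 10) + 6 = 5*11 + 6 = 55 + 6 = 61)
(28 + 45)*(-1) + (-9 + G*(-8)) = (28 + 45)*(-1) + (-9 + 61*(-8)) = 73*(-1) + (-9 - 488) = -73 - 497 = -570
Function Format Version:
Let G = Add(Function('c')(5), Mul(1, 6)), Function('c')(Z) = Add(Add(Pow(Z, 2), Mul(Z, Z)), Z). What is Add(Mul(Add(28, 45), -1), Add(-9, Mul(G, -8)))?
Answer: -570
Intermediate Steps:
Function('c')(Z) = Add(Z, Mul(2, Pow(Z, 2))) (Function('c')(Z) = Add(Add(Pow(Z, 2), Pow(Z, 2)), Z) = Add(Mul(2, Pow(Z, 2)), Z) = Add(Z, Mul(2, Pow(Z, 2))))
G = 61 (G = Add(Mul(5, Add(1, Mul(2, 5))), Mul(1, 6)) = Add(Mul(5, Add(1, 10)), 6) = Add(Mul(5, 11), 6) = Add(55, 6) = 61)
Add(Mul(Add(28, 45), -1), Add(-9, Mul(G, -8))) = Add(Mul(Add(28, 45), -1), Add(-9, Mul(61, -8))) = Add(Mul(73, -1), Add(-9, -488)) = Add(-73, -497) = -570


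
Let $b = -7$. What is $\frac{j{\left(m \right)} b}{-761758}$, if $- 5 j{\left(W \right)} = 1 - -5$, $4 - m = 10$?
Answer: $- \frac{21}{1904395} \approx -1.1027 \cdot 10^{-5}$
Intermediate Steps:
$m = -6$ ($m = 4 - 10 = -6$)
$j{\left(W \right)} = - \frac{6}{5}$ ($j{\left(W \right)} = - \frac{1 - -5}{5} = - \frac{1 + 5}{5} = \left(- \frac{1}{5}\right) 6 = - \frac{6}{5}$)
$\frac{j{\left(m \right)} b}{-761758} = \frac{\left(- \frac{6}{5}\right) \left(-7\right)}{-761758} = \frac{42}{5} \left(- \frac{1}{761758}\right) = - \frac{21}{1904395}$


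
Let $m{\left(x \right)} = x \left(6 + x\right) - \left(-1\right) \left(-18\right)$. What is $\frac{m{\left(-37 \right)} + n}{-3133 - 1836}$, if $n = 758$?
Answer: $- \frac{1887}{4969} \approx -0.37975$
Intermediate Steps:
$m{\left(x \right)} = -18 + x \left(6 + x\right)$ ($m{\left(x \right)} = x \left(6 + x\right) - 18 = -18 + x \left(6 + x\right)$)
$\frac{m{\left(-37 \right)} + n}{-3133 - 1836} = \frac{\left(-18 + \left(-37\right)^{2} + 6 \left(-37\right)\right) + 758}{-3133 - 1836} = \frac{\left(-18 + 1369 - 222\right) + 758}{-4969} = \left(1129 + 758\right) \left(- \frac{1}{4969}\right) = 1887 \left(- \frac{1}{4969}\right) = - \frac{1887}{4969}$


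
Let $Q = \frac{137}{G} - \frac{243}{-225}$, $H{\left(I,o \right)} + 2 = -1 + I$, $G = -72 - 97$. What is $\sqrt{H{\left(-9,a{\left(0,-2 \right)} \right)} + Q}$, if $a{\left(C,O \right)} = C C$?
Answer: $\frac{i \sqrt{49562}}{65} \approx 3.425 i$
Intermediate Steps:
$G = -169$
$a{\left(C,O \right)} = C^{2}$
$H{\left(I,o \right)} = -3 + I$ ($H{\left(I,o \right)} = -2 + \left(-1 + I\right) = -3 + I$)
$Q = \frac{1138}{4225}$ ($Q = \frac{137}{-169} - \frac{243}{-225} = 137 \left(- \frac{1}{169}\right) - - \frac{27}{25} = - \frac{137}{169} + \frac{27}{25} = \frac{1138}{4225} \approx 0.26935$)
$\sqrt{H{\left(-9,a{\left(0,-2 \right)} \right)} + Q} = \sqrt{\left(-3 - 9\right) + \frac{1138}{4225}} = \sqrt{-12 + \frac{1138}{4225}} = \sqrt{- \frac{49562}{4225}} = \frac{i \sqrt{49562}}{65}$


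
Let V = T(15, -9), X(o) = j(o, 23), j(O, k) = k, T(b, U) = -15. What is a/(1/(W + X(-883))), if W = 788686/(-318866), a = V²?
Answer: 5297400/1147 ≈ 4618.5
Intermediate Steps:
X(o) = 23
V = -15
a = 225 (a = (-15)² = 225)
W = -2837/1147 (W = 788686*(-1/318866) = -2837/1147 ≈ -2.4734)
a/(1/(W + X(-883))) = 225/(1/(-2837/1147 + 23)) = 225/(1/(23544/1147)) = 225/(1147/23544) = 225*(23544/1147) = 5297400/1147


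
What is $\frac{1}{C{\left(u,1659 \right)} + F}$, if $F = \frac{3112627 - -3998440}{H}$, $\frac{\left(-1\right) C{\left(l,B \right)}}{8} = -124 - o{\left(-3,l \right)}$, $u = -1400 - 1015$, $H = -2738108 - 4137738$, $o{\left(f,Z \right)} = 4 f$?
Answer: $\frac{6875846}{6153646949} \approx 0.0011174$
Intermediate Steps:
$H = -6875846$ ($H = -2738108 - 4137738 = -6875846$)
$u = -2415$
$C{\left(l,B \right)} = 896$ ($C{\left(l,B \right)} = - 8 \left(-124 - 4 \left(-3\right)\right) = - 8 \left(-124 - -12\right) = - 8 \left(-124 + 12\right) = \left(-8\right) \left(-112\right) = 896$)
$F = - \frac{7111067}{6875846}$ ($F = \frac{3112627 - -3998440}{-6875846} = \left(3112627 + 3998440\right) \left(- \frac{1}{6875846}\right) = 7111067 \left(- \frac{1}{6875846}\right) = - \frac{7111067}{6875846} \approx -1.0342$)
$\frac{1}{C{\left(u,1659 \right)} + F} = \frac{1}{896 - \frac{7111067}{6875846}} = \frac{1}{\frac{6153646949}{6875846}} = \frac{6875846}{6153646949}$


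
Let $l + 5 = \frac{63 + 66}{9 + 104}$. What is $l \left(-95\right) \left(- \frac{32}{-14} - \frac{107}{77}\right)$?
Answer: $\frac{2857980}{8701} \approx 328.47$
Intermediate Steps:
$l = - \frac{436}{113}$ ($l = -5 + \frac{63 + 66}{9 + 104} = -5 + \frac{129}{113} = - \frac{436}{113} \approx -3.8584$)
$l \left(-95\right) \left(- \frac{32}{-14} - \frac{107}{77}\right) = \left(- \frac{436}{113}\right) \left(-95\right) \left(- \frac{32}{-14} - \frac{107}{77}\right) = \frac{41420 \left(\left(-32\right) \left(- \frac{1}{14}\right) - \frac{107}{77}\right)}{113} = \frac{41420 \left(\frac{16}{7} - \frac{107}{77}\right)}{113} = \frac{41420}{113} \cdot \frac{69}{77} = \frac{2857980}{8701}$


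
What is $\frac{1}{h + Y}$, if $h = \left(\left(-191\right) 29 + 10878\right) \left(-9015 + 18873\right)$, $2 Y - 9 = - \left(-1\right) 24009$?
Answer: $\frac{1}{52643871} \approx 1.8996 \cdot 10^{-8}$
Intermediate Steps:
$Y = 12009$ ($Y = \frac{9}{2} + \frac{\left(-1\right) \left(\left(-1\right) 24009\right)}{2} = \frac{9}{2} + \frac{\left(-1\right) \left(-24009\right)}{2} = \frac{9}{2} + \frac{1}{2} \cdot 24009 = \frac{9}{2} + \frac{24009}{2} = 12009$)
$h = 52631862$ ($h = \left(-5539 + 10878\right) 9858 = 5339 \cdot 9858 = 52631862$)
$\frac{1}{h + Y} = \frac{1}{52631862 + 12009} = \frac{1}{52643871}$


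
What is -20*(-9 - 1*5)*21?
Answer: 5880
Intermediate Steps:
-20*(-9 - 1*5)*21 = -20*(-9 - 5)*21 = -20*(-14)*21 = 280*21 = 5880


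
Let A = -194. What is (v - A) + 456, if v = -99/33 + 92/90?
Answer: 29161/45 ≈ 648.02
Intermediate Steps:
v = -89/45 (v = -99*1/33 + 92*(1/90) = -3 + 46/45 = -89/45 ≈ -1.9778)
(v - A) + 456 = (-89/45 - 1*(-194)) + 456 = (-89/45 + 194) + 456 = 8641/45 + 456 = 29161/45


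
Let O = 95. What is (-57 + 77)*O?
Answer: 1900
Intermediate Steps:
(-57 + 77)*O = (-57 + 77)*95 = 20*95 = 1900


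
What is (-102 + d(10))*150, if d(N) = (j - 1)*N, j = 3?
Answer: -12300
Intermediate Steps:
d(N) = 2*N (d(N) = (3 - 1)*N = 2*N)
(-102 + d(10))*150 = (-102 + 2*10)*150 = (-102 + 20)*150 = -82*150 = -12300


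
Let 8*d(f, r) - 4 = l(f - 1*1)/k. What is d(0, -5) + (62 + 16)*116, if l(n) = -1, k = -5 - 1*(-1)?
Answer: 289553/32 ≈ 9048.5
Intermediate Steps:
k = -4 (k = -5 + 1 = -4)
d(f, r) = 17/32 (d(f, r) = ½ + (-1/(-4))/8 = ½ + (-1*(-¼))/8 = ½ + (⅛)*(¼) = ½ + 1/32 = 17/32)
d(0, -5) + (62 + 16)*116 = 17/32 + (62 + 16)*116 = 17/32 + 78*116 = 17/32 + 9048 = 289553/32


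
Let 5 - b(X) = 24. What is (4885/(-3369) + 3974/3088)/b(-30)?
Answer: 848237/98832984 ≈ 0.0085825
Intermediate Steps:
b(X) = -19 (b(X) = 5 - 1*24 = 5 - 24 = -19)
(4885/(-3369) + 3974/3088)/b(-30) = (4885/(-3369) + 3974/3088)/(-19) = (4885*(-1/3369) + 3974*(1/3088))*(-1/19) = (-4885/3369 + 1987/1544)*(-1/19) = -848237/5201736*(-1/19) = 848237/98832984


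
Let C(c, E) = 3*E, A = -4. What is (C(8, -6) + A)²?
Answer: 484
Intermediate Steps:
(C(8, -6) + A)² = (3*(-6) - 4)² = (-18 - 4)² = (-22)² = 484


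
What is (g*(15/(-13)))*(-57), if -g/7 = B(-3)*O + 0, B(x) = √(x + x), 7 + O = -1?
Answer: 47880*I*√6/13 ≈ 9021.7*I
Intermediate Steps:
O = -8 (O = -7 - 1 = -8)
B(x) = √2*√x (B(x) = √(2*x) = √2*√x)
g = 56*I*√6 (g = -7*((√2*√(-3))*(-8) + 0) = -7*((√2*(I*√3))*(-8) + 0) = -7*((I*√6)*(-8) + 0) = -7*(-8*I*√6 + 0) = -(-56)*I*√6 = 56*I*√6 ≈ 137.17*I)
(g*(15/(-13)))*(-57) = ((56*I*√6)*(15/(-13)))*(-57) = ((56*I*√6)*(15*(-1/13)))*(-57) = ((56*I*√6)*(-15/13))*(-57) = -840*I*√6/13*(-57) = 47880*I*√6/13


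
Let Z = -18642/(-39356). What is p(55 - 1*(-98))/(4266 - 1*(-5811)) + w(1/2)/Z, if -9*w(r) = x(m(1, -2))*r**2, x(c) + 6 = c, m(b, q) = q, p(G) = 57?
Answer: 133790695/281783151 ≈ 0.47480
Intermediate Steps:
Z = 9321/19678 (Z = -18642*(-1/39356) = 9321/19678 ≈ 0.47368)
x(c) = -6 + c
w(r) = 8*r**2/9 (w(r) = -(-6 - 2)*r**2/9 = -(-8)*r**2/9 = 8*r**2/9)
p(55 - 1*(-98))/(4266 - 1*(-5811)) + w(1/2)/Z = 57/(4266 - 1*(-5811)) + (8*(1/2)**2/9)/(9321/19678) = 57/(4266 + 5811) + (8*(1/2)**2/9)*(19678/9321) = 57/10077 + ((8/9)*(1/4))*(19678/9321) = 57*(1/10077) + (2/9)*(19678/9321) = 19/3359 + 39356/83889 = 133790695/281783151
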